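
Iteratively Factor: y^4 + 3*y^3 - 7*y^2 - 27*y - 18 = (y - 3)*(y^3 + 6*y^2 + 11*y + 6) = (y - 3)*(y + 2)*(y^2 + 4*y + 3) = (y - 3)*(y + 1)*(y + 2)*(y + 3)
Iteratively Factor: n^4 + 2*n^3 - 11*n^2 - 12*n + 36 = (n + 3)*(n^3 - n^2 - 8*n + 12) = (n - 2)*(n + 3)*(n^2 + n - 6) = (n - 2)^2*(n + 3)*(n + 3)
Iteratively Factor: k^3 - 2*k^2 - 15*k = (k - 5)*(k^2 + 3*k) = (k - 5)*(k + 3)*(k)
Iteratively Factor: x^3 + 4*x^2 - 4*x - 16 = (x - 2)*(x^2 + 6*x + 8) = (x - 2)*(x + 4)*(x + 2)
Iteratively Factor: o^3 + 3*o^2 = (o)*(o^2 + 3*o) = o*(o + 3)*(o)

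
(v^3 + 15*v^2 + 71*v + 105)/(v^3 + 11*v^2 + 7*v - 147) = (v^2 + 8*v + 15)/(v^2 + 4*v - 21)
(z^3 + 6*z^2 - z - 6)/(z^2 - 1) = z + 6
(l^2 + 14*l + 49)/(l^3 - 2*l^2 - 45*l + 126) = (l + 7)/(l^2 - 9*l + 18)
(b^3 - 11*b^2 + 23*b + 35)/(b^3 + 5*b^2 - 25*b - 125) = (b^2 - 6*b - 7)/(b^2 + 10*b + 25)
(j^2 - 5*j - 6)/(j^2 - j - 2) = (j - 6)/(j - 2)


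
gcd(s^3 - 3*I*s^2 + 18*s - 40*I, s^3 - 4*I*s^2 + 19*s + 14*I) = 1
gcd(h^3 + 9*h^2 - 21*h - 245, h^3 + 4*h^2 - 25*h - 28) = h + 7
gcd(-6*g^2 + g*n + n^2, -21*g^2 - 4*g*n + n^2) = 3*g + n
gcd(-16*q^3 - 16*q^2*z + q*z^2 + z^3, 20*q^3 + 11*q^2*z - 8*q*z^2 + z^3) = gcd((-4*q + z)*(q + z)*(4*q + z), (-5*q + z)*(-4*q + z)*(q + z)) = -4*q^2 - 3*q*z + z^2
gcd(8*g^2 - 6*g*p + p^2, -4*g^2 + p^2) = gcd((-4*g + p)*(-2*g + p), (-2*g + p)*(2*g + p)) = -2*g + p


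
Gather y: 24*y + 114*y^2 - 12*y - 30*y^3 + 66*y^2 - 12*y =-30*y^3 + 180*y^2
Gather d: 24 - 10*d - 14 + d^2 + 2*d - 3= d^2 - 8*d + 7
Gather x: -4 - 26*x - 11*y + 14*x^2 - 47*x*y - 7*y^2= 14*x^2 + x*(-47*y - 26) - 7*y^2 - 11*y - 4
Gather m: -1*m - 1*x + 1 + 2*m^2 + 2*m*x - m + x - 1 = 2*m^2 + m*(2*x - 2)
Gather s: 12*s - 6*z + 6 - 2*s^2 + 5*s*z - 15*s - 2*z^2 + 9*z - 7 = -2*s^2 + s*(5*z - 3) - 2*z^2 + 3*z - 1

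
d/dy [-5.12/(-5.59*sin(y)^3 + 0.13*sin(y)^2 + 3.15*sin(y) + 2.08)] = (-85.8624*sin(y)^2 + 1.3312*sin(y) + 16.128)*cos(y)/(-5.59*sin(y)^3 + 0.13*sin(y)^2 + 3.15*sin(y) + 2.08)^2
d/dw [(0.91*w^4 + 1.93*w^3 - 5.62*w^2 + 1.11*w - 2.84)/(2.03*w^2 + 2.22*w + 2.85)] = (3.6946*w^5 + 9.9785*w^4 + 18.9432*w^3 + 1.7718*w^2 - 20.5036*w + 9.4683)/(4.1209*w^4 + 9.0132*w^3 + 16.4994*w^2 + 12.654*w + 8.1225)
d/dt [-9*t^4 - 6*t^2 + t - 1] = -36*t^3 - 12*t + 1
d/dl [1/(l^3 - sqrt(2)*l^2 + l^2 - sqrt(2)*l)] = (-3*l^2 - 2*l + 2*sqrt(2)*l + sqrt(2))/(l^2*(l^2 - sqrt(2)*l + l - sqrt(2))^2)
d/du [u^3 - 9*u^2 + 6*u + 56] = 3*u^2 - 18*u + 6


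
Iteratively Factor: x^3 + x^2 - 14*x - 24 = (x + 2)*(x^2 - x - 12) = (x - 4)*(x + 2)*(x + 3)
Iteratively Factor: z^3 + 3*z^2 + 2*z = (z)*(z^2 + 3*z + 2) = z*(z + 1)*(z + 2)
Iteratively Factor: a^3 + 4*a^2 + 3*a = (a + 3)*(a^2 + a) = a*(a + 3)*(a + 1)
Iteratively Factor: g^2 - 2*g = (g - 2)*(g)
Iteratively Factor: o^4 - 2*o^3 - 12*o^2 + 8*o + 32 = (o + 2)*(o^3 - 4*o^2 - 4*o + 16) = (o + 2)^2*(o^2 - 6*o + 8) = (o - 4)*(o + 2)^2*(o - 2)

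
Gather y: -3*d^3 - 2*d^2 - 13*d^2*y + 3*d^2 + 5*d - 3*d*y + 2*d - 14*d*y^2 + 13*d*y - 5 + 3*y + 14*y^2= -3*d^3 + d^2 + 7*d + y^2*(14 - 14*d) + y*(-13*d^2 + 10*d + 3) - 5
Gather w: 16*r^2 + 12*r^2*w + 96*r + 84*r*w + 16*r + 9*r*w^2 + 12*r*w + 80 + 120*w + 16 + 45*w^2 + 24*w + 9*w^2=16*r^2 + 112*r + w^2*(9*r + 54) + w*(12*r^2 + 96*r + 144) + 96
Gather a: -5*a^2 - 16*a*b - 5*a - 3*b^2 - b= -5*a^2 + a*(-16*b - 5) - 3*b^2 - b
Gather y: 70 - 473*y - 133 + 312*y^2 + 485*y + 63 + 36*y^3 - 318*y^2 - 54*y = 36*y^3 - 6*y^2 - 42*y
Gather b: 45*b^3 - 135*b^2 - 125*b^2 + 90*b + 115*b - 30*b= 45*b^3 - 260*b^2 + 175*b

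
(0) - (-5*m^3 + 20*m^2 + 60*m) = 5*m^3 - 20*m^2 - 60*m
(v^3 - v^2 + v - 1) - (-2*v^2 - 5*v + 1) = v^3 + v^2 + 6*v - 2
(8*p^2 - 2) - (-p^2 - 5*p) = 9*p^2 + 5*p - 2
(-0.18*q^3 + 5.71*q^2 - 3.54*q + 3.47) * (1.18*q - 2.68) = -0.2124*q^4 + 7.2202*q^3 - 19.48*q^2 + 13.5818*q - 9.2996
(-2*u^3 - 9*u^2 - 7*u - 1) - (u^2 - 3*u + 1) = -2*u^3 - 10*u^2 - 4*u - 2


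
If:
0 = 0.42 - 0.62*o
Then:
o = 0.68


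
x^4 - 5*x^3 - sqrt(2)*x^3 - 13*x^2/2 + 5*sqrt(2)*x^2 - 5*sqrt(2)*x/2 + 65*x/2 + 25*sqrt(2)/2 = (x - 5)*(x - 5*sqrt(2)/2)*(x + sqrt(2)/2)*(x + sqrt(2))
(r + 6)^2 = r^2 + 12*r + 36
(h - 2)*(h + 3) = h^2 + h - 6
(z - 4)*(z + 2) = z^2 - 2*z - 8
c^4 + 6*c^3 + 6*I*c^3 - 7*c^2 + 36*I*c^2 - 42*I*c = c*(c - 1)*(c + 7)*(c + 6*I)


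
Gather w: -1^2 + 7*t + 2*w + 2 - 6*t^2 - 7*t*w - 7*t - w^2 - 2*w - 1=-6*t^2 - 7*t*w - w^2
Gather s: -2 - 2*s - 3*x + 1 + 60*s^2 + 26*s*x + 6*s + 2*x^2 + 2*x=60*s^2 + s*(26*x + 4) + 2*x^2 - x - 1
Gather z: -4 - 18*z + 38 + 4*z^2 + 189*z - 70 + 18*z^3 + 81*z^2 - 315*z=18*z^3 + 85*z^2 - 144*z - 36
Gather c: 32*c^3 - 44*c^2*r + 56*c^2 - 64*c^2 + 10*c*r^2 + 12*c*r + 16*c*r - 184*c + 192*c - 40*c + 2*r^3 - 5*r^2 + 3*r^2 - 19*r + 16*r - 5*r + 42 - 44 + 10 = 32*c^3 + c^2*(-44*r - 8) + c*(10*r^2 + 28*r - 32) + 2*r^3 - 2*r^2 - 8*r + 8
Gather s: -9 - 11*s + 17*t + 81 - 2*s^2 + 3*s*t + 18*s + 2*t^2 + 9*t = -2*s^2 + s*(3*t + 7) + 2*t^2 + 26*t + 72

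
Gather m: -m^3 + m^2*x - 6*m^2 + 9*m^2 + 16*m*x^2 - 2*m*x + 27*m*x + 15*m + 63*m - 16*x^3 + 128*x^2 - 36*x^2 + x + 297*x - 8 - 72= -m^3 + m^2*(x + 3) + m*(16*x^2 + 25*x + 78) - 16*x^3 + 92*x^2 + 298*x - 80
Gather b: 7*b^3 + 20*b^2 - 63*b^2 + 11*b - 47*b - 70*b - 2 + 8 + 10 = 7*b^3 - 43*b^2 - 106*b + 16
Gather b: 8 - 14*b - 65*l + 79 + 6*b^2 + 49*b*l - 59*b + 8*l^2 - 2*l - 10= 6*b^2 + b*(49*l - 73) + 8*l^2 - 67*l + 77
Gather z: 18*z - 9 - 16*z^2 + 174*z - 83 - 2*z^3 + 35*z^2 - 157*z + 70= -2*z^3 + 19*z^2 + 35*z - 22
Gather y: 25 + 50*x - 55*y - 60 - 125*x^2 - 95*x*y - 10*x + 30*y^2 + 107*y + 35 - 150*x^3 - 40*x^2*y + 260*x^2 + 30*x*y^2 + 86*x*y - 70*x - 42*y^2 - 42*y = -150*x^3 + 135*x^2 - 30*x + y^2*(30*x - 12) + y*(-40*x^2 - 9*x + 10)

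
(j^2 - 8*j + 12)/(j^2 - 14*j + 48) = (j - 2)/(j - 8)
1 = 1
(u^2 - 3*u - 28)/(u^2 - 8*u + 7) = (u + 4)/(u - 1)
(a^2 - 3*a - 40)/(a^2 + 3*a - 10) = (a - 8)/(a - 2)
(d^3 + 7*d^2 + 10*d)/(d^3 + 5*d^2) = (d + 2)/d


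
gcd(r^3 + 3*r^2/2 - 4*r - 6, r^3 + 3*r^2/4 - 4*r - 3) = r^2 - 4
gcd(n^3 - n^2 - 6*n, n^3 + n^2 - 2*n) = n^2 + 2*n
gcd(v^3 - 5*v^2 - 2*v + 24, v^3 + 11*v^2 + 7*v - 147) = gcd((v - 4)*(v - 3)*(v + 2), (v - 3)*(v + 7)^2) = v - 3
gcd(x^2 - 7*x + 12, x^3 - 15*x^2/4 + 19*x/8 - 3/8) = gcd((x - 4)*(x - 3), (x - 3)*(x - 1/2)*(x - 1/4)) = x - 3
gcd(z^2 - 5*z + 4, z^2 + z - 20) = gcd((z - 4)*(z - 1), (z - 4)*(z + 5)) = z - 4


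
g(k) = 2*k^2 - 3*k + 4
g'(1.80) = 4.20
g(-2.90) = 29.52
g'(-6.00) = -27.00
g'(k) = 4*k - 3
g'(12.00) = 45.00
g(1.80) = 5.08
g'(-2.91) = -14.64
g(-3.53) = 39.51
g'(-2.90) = -14.60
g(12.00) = 256.00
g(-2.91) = 29.67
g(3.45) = 17.46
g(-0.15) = 4.50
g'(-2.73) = -13.92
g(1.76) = 4.92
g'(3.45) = 10.80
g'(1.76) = 4.04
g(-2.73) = 27.10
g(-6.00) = 94.00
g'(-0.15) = -3.60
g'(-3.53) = -17.12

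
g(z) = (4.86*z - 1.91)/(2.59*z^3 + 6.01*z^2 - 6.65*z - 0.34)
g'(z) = (4.86*z - 1.91)*(-7.77*z^2 - 12.02*z + 6.65)/(2.59*z^3 + 6.01*z^2 - 6.65*z - 0.34)^2 + 4.86/(2.59*z^3 + 6.01*z^2 - 6.65*z - 0.34)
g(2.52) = 0.17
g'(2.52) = -0.12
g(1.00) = 1.83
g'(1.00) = -11.94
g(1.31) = 0.63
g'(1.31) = -1.31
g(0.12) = 1.27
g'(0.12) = -10.81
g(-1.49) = -0.64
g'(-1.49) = 0.01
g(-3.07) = -9.46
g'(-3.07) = 160.58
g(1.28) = 0.67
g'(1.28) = -1.48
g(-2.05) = -0.73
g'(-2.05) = 0.36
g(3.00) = 0.12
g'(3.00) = -0.07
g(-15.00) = 0.01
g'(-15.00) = 0.00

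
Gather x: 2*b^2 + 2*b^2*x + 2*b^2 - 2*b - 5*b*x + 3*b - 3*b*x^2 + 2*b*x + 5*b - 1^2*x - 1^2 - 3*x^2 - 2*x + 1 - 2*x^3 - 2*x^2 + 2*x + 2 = 4*b^2 + 6*b - 2*x^3 + x^2*(-3*b - 5) + x*(2*b^2 - 3*b - 1) + 2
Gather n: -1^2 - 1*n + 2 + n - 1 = 0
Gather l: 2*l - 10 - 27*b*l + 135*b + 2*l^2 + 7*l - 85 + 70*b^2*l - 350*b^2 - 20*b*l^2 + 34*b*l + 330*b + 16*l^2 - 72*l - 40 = -350*b^2 + 465*b + l^2*(18 - 20*b) + l*(70*b^2 + 7*b - 63) - 135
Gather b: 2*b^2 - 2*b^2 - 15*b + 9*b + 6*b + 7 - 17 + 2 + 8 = 0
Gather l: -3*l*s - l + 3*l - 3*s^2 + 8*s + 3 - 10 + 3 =l*(2 - 3*s) - 3*s^2 + 8*s - 4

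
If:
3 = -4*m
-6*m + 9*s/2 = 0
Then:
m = -3/4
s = -1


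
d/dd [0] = 0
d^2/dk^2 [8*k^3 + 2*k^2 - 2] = 48*k + 4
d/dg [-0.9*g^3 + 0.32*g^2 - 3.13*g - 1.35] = -2.7*g^2 + 0.64*g - 3.13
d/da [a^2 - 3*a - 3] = 2*a - 3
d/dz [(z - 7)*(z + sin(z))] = z + (z - 7)*(cos(z) + 1) + sin(z)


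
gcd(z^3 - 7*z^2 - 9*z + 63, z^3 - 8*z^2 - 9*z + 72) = z^2 - 9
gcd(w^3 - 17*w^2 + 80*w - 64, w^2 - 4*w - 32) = w - 8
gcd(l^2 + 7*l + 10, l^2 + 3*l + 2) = l + 2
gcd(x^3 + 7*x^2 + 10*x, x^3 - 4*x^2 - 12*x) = x^2 + 2*x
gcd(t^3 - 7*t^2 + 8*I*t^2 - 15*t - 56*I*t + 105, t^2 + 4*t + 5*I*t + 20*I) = t + 5*I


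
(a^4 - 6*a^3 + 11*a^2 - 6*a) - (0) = a^4 - 6*a^3 + 11*a^2 - 6*a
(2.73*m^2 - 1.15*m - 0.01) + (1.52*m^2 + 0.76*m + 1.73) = 4.25*m^2 - 0.39*m + 1.72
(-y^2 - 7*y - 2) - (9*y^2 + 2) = -10*y^2 - 7*y - 4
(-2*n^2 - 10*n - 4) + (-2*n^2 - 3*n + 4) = -4*n^2 - 13*n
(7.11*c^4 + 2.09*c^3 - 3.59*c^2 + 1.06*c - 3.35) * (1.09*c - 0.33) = 7.7499*c^5 - 0.0682000000000005*c^4 - 4.6028*c^3 + 2.3401*c^2 - 4.0013*c + 1.1055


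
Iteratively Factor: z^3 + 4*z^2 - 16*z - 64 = (z + 4)*(z^2 - 16) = (z - 4)*(z + 4)*(z + 4)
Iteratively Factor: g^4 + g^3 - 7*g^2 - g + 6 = (g + 3)*(g^3 - 2*g^2 - g + 2) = (g + 1)*(g + 3)*(g^2 - 3*g + 2) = (g - 1)*(g + 1)*(g + 3)*(g - 2)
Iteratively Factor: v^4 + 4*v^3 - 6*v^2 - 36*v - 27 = (v + 3)*(v^3 + v^2 - 9*v - 9) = (v + 1)*(v + 3)*(v^2 - 9) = (v + 1)*(v + 3)^2*(v - 3)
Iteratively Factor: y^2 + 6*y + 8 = (y + 2)*(y + 4)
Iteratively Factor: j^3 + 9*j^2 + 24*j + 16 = (j + 1)*(j^2 + 8*j + 16) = (j + 1)*(j + 4)*(j + 4)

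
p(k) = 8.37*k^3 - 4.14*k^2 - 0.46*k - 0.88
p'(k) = 25.11*k^2 - 8.28*k - 0.46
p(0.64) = -0.68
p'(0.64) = 4.53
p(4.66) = 754.07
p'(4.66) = 506.23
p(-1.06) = -15.01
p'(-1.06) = 36.53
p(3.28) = 248.43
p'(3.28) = 242.53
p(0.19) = -1.06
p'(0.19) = -1.13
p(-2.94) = -248.01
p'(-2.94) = 240.92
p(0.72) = -0.23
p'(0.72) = 6.60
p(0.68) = -0.48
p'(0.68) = 5.52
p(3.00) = 186.47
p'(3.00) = 200.69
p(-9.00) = -6433.81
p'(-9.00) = 2107.97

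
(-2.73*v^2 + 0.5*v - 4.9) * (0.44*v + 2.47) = -1.2012*v^3 - 6.5231*v^2 - 0.921*v - 12.103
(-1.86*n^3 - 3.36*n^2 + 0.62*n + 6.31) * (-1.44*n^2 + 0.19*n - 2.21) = 2.6784*n^5 + 4.485*n^4 + 2.5794*n^3 - 1.543*n^2 - 0.1713*n - 13.9451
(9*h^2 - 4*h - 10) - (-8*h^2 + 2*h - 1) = 17*h^2 - 6*h - 9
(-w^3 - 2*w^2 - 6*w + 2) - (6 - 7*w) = -w^3 - 2*w^2 + w - 4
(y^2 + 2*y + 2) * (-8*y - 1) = -8*y^3 - 17*y^2 - 18*y - 2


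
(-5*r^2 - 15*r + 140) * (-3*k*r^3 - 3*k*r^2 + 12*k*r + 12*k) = 15*k*r^5 + 60*k*r^4 - 435*k*r^3 - 660*k*r^2 + 1500*k*r + 1680*k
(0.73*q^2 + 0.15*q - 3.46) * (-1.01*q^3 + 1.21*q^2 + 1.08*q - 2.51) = -0.7373*q^5 + 0.7318*q^4 + 4.4645*q^3 - 5.8569*q^2 - 4.1133*q + 8.6846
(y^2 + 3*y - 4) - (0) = y^2 + 3*y - 4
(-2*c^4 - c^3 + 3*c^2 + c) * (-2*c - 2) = 4*c^5 + 6*c^4 - 4*c^3 - 8*c^2 - 2*c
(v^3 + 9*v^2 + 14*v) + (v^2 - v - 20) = v^3 + 10*v^2 + 13*v - 20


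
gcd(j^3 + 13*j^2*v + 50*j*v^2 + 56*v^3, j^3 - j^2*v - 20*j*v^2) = j + 4*v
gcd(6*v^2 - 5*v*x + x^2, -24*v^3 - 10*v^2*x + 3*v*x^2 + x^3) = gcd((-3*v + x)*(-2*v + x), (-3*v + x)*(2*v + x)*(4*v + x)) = -3*v + x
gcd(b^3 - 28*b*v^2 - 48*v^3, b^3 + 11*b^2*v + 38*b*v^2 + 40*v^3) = b^2 + 6*b*v + 8*v^2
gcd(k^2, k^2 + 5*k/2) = k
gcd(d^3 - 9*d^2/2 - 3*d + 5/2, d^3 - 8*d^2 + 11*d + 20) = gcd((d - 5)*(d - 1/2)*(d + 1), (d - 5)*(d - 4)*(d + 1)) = d^2 - 4*d - 5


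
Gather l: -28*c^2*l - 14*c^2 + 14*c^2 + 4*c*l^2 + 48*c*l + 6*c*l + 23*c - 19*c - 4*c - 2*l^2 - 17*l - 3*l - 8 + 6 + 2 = l^2*(4*c - 2) + l*(-28*c^2 + 54*c - 20)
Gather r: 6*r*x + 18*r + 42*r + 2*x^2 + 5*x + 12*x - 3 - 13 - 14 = r*(6*x + 60) + 2*x^2 + 17*x - 30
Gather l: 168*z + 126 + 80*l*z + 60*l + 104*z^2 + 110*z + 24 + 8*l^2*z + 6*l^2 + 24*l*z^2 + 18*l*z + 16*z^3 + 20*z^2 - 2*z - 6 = l^2*(8*z + 6) + l*(24*z^2 + 98*z + 60) + 16*z^3 + 124*z^2 + 276*z + 144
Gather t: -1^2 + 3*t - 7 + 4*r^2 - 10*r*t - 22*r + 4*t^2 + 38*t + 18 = 4*r^2 - 22*r + 4*t^2 + t*(41 - 10*r) + 10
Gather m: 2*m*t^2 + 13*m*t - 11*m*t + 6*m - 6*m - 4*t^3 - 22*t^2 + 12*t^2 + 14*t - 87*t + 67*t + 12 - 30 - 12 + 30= m*(2*t^2 + 2*t) - 4*t^3 - 10*t^2 - 6*t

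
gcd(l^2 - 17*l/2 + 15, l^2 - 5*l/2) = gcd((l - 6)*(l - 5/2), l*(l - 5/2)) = l - 5/2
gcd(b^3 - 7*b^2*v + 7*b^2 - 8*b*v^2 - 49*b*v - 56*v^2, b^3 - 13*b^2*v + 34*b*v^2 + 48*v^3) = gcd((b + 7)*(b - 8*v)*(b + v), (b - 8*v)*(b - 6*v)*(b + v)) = -b^2 + 7*b*v + 8*v^2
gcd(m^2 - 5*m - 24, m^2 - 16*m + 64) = m - 8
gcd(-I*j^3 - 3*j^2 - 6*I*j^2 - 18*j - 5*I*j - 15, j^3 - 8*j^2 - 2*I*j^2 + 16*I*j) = 1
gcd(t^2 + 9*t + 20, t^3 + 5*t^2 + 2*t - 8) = t + 4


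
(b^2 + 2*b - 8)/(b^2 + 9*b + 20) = (b - 2)/(b + 5)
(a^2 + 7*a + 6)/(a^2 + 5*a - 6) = (a + 1)/(a - 1)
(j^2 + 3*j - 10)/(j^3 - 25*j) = (j - 2)/(j*(j - 5))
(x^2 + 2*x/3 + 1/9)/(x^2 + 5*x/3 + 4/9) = (3*x + 1)/(3*x + 4)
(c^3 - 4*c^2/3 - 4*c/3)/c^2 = c - 4/3 - 4/(3*c)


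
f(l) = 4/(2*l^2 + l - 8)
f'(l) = 4*(-4*l - 1)/(2*l^2 + l - 8)^2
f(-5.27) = 0.09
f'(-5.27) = 0.04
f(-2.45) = 2.57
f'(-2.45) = 14.56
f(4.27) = 0.12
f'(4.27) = -0.07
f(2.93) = 0.33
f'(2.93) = -0.35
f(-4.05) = 0.19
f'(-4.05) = 0.14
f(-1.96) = -1.76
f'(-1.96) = 5.28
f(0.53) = -0.58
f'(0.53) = -0.26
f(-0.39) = -0.49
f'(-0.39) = 0.03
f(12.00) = 0.01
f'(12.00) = 0.00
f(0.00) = -0.50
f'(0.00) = -0.06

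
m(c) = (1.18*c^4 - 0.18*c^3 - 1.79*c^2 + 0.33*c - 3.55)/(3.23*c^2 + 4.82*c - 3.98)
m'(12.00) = 8.18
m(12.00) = 46.05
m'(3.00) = 1.72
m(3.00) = 1.82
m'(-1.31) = 0.86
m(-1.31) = 0.67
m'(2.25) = 1.28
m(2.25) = 0.70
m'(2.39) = 1.35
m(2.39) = 0.89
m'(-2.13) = 636.36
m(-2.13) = 33.50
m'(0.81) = 9.53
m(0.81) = -1.98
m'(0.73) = 23.43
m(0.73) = -3.17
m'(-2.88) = -0.50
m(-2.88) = 7.41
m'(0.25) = 3.68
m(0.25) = 1.39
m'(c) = (-6.46*c - 4.82)*(1.18*c^4 - 0.18*c^3 - 1.79*c^2 + 0.33*c - 3.55)/(3.23*c^2 + 4.82*c - 3.98)^2 + (4.72*c^3 - 0.54*c^2 - 3.58*c + 0.33)/(3.23*c^2 + 4.82*c - 3.98)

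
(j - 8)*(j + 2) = j^2 - 6*j - 16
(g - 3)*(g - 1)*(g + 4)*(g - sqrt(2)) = g^4 - sqrt(2)*g^3 - 13*g^2 + 12*g + 13*sqrt(2)*g - 12*sqrt(2)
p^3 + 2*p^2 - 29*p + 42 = (p - 3)*(p - 2)*(p + 7)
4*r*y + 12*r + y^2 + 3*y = (4*r + y)*(y + 3)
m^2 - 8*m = m*(m - 8)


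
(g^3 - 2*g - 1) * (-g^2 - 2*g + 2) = -g^5 - 2*g^4 + 4*g^3 + 5*g^2 - 2*g - 2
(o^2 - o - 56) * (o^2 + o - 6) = o^4 - 63*o^2 - 50*o + 336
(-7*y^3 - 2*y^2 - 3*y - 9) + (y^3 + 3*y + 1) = -6*y^3 - 2*y^2 - 8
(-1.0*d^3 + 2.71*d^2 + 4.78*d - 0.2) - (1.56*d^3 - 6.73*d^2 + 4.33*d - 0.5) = -2.56*d^3 + 9.44*d^2 + 0.45*d + 0.3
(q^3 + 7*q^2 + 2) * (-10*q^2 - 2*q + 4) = -10*q^5 - 72*q^4 - 10*q^3 + 8*q^2 - 4*q + 8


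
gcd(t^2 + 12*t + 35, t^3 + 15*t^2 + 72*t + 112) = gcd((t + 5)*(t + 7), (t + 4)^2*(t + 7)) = t + 7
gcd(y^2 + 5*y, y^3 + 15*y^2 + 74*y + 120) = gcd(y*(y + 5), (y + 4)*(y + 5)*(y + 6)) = y + 5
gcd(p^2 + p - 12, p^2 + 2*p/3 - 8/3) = 1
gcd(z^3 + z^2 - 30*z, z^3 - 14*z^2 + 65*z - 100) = z - 5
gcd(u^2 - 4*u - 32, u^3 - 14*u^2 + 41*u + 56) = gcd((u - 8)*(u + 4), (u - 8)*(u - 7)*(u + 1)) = u - 8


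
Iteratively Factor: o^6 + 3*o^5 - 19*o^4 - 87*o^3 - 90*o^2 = (o)*(o^5 + 3*o^4 - 19*o^3 - 87*o^2 - 90*o) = o*(o + 3)*(o^4 - 19*o^2 - 30*o) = o^2*(o + 3)*(o^3 - 19*o - 30) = o^2*(o + 2)*(o + 3)*(o^2 - 2*o - 15) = o^2*(o - 5)*(o + 2)*(o + 3)*(o + 3)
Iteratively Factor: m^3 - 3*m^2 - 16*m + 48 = (m - 3)*(m^2 - 16) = (m - 4)*(m - 3)*(m + 4)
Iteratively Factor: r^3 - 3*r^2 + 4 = (r - 2)*(r^2 - r - 2) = (r - 2)*(r + 1)*(r - 2)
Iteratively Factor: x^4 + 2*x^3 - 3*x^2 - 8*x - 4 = (x + 2)*(x^3 - 3*x - 2) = (x - 2)*(x + 2)*(x^2 + 2*x + 1) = (x - 2)*(x + 1)*(x + 2)*(x + 1)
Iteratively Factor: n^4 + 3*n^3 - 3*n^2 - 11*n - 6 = (n + 1)*(n^3 + 2*n^2 - 5*n - 6) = (n + 1)*(n + 3)*(n^2 - n - 2) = (n + 1)^2*(n + 3)*(n - 2)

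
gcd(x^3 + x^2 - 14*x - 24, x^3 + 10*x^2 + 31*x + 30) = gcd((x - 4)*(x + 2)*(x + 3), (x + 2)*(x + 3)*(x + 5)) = x^2 + 5*x + 6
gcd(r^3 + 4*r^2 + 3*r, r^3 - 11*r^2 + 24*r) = r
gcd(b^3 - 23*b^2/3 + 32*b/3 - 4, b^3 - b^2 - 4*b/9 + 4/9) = b^2 - 5*b/3 + 2/3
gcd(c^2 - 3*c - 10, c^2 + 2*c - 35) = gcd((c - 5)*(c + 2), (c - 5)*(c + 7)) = c - 5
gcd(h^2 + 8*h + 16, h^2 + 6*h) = 1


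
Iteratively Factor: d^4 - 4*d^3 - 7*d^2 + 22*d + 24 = (d - 4)*(d^3 - 7*d - 6) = (d - 4)*(d + 2)*(d^2 - 2*d - 3) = (d - 4)*(d + 1)*(d + 2)*(d - 3)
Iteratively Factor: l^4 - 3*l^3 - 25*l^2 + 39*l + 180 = (l + 3)*(l^3 - 6*l^2 - 7*l + 60) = (l - 5)*(l + 3)*(l^2 - l - 12) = (l - 5)*(l + 3)^2*(l - 4)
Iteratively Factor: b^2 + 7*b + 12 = (b + 3)*(b + 4)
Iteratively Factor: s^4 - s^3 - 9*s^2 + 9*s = (s + 3)*(s^3 - 4*s^2 + 3*s) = (s - 1)*(s + 3)*(s^2 - 3*s) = (s - 3)*(s - 1)*(s + 3)*(s)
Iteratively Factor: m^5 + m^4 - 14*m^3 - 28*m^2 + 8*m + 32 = (m + 2)*(m^4 - m^3 - 12*m^2 - 4*m + 16) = (m - 1)*(m + 2)*(m^3 - 12*m - 16) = (m - 4)*(m - 1)*(m + 2)*(m^2 + 4*m + 4) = (m - 4)*(m - 1)*(m + 2)^2*(m + 2)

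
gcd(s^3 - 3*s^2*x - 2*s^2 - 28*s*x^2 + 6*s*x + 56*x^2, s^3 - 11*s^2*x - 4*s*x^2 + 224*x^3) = -s^2 + 3*s*x + 28*x^2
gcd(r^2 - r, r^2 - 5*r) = r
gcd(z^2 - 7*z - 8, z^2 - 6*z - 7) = z + 1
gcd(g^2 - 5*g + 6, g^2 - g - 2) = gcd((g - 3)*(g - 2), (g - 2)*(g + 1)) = g - 2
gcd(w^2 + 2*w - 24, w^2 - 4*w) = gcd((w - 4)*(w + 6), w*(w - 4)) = w - 4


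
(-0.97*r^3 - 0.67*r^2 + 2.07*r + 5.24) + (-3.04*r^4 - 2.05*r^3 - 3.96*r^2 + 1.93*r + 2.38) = -3.04*r^4 - 3.02*r^3 - 4.63*r^2 + 4.0*r + 7.62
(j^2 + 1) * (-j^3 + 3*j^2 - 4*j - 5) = -j^5 + 3*j^4 - 5*j^3 - 2*j^2 - 4*j - 5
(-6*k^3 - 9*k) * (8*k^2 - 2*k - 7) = -48*k^5 + 12*k^4 - 30*k^3 + 18*k^2 + 63*k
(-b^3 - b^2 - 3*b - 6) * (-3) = 3*b^3 + 3*b^2 + 9*b + 18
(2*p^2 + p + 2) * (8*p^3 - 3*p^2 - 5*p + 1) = 16*p^5 + 2*p^4 + 3*p^3 - 9*p^2 - 9*p + 2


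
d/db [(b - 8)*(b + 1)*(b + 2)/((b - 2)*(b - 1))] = (b^4 - 6*b^3 + 43*b^2 + 12*b - 92)/(b^4 - 6*b^3 + 13*b^2 - 12*b + 4)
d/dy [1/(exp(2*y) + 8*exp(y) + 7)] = 2*(-exp(y) - 4)*exp(y)/(exp(2*y) + 8*exp(y) + 7)^2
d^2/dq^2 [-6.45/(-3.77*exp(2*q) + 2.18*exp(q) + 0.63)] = ((14.061 - 97.266*exp(q))*(-3.77*exp(2*q) + 2.18*exp(q) + 0.63) - 6.45*(7.54*exp(q) - 2.18)*(15.08*exp(q) - 4.36)*exp(q))*exp(q)/(-3.77*exp(2*q) + 2.18*exp(q) + 0.63)^3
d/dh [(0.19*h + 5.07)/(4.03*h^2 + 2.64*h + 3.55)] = (0.7657*h^2 + 0.5016*h - (0.19*h + 5.07)*(8.06*h + 2.64) + 0.6745)/(4.03*h^2 + 2.64*h + 3.55)^2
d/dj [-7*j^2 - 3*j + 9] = -14*j - 3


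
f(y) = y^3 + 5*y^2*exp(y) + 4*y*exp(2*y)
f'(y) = 5*y^2*exp(y) + 3*y^2 + 8*y*exp(2*y) + 10*y*exp(y) + 4*exp(2*y)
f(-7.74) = -463.55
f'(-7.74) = 179.82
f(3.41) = 14293.32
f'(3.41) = 31478.58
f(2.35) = 1336.01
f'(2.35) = 3059.31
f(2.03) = 636.00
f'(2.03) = 1497.21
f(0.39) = 4.59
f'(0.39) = 22.87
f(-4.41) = -84.59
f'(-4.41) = 58.99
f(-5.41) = -157.69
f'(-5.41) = 88.22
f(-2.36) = -10.60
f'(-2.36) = 16.98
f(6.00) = 3978948.18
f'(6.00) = 8560180.06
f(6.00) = 3978948.18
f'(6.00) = 8560180.06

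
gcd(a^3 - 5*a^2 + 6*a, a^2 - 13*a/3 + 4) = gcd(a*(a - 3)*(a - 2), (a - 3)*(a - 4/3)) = a - 3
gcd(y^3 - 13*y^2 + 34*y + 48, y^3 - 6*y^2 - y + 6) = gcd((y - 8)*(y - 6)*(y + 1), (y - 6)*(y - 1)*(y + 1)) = y^2 - 5*y - 6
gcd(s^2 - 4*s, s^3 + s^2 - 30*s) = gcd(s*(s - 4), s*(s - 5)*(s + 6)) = s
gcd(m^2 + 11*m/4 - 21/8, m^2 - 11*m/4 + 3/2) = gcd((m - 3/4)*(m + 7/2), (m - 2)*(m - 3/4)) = m - 3/4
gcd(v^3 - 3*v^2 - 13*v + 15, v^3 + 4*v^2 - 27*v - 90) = v^2 - 2*v - 15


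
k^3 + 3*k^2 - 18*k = k*(k - 3)*(k + 6)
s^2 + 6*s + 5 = (s + 1)*(s + 5)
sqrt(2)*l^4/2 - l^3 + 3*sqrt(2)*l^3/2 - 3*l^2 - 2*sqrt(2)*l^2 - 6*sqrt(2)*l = l*(l + 3)*(l - 2*sqrt(2))*(sqrt(2)*l/2 + 1)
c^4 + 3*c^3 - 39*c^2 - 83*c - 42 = (c - 6)*(c + 1)^2*(c + 7)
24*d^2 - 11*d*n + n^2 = (-8*d + n)*(-3*d + n)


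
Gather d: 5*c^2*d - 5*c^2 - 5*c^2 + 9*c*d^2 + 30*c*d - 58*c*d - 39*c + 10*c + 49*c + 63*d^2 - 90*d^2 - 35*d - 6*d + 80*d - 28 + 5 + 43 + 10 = -10*c^2 + 20*c + d^2*(9*c - 27) + d*(5*c^2 - 28*c + 39) + 30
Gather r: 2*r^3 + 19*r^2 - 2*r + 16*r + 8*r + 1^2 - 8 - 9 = 2*r^3 + 19*r^2 + 22*r - 16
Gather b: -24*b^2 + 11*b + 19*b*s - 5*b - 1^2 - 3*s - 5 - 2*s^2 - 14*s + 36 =-24*b^2 + b*(19*s + 6) - 2*s^2 - 17*s + 30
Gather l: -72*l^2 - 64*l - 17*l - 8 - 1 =-72*l^2 - 81*l - 9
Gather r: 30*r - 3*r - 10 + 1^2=27*r - 9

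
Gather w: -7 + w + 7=w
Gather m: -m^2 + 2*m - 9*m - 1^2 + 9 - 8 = -m^2 - 7*m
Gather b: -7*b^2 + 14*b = -7*b^2 + 14*b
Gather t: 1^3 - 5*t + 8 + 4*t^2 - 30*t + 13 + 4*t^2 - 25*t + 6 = 8*t^2 - 60*t + 28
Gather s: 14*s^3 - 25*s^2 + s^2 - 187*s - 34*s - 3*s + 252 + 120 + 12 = 14*s^3 - 24*s^2 - 224*s + 384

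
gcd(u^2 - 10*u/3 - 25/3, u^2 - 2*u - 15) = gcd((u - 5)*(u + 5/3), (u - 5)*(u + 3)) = u - 5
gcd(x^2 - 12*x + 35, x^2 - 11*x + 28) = x - 7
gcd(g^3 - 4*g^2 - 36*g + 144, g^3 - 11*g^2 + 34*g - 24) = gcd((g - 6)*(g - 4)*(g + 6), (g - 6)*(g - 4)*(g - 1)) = g^2 - 10*g + 24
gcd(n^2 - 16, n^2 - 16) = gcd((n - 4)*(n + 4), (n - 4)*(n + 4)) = n^2 - 16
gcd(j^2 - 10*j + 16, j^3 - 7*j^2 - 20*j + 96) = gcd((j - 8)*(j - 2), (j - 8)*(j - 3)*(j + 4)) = j - 8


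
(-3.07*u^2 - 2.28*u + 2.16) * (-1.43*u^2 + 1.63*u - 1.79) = 4.3901*u^4 - 1.7437*u^3 - 1.3099*u^2 + 7.602*u - 3.8664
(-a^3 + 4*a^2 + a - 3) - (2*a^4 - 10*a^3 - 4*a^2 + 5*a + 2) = -2*a^4 + 9*a^3 + 8*a^2 - 4*a - 5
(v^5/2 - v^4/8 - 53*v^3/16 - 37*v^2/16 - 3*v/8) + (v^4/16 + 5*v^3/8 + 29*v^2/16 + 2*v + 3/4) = v^5/2 - v^4/16 - 43*v^3/16 - v^2/2 + 13*v/8 + 3/4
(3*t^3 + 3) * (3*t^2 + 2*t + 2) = 9*t^5 + 6*t^4 + 6*t^3 + 9*t^2 + 6*t + 6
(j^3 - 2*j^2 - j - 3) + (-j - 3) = j^3 - 2*j^2 - 2*j - 6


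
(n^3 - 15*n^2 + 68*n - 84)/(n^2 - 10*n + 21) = (n^2 - 8*n + 12)/(n - 3)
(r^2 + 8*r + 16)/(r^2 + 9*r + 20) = (r + 4)/(r + 5)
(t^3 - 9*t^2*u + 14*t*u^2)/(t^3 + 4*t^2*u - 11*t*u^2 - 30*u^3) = t*(t^2 - 9*t*u + 14*u^2)/(t^3 + 4*t^2*u - 11*t*u^2 - 30*u^3)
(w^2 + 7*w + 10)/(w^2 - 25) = (w + 2)/(w - 5)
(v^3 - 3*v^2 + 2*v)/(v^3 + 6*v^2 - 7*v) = (v - 2)/(v + 7)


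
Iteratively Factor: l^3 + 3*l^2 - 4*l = (l)*(l^2 + 3*l - 4) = l*(l - 1)*(l + 4)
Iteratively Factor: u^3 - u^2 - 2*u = (u - 2)*(u^2 + u) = u*(u - 2)*(u + 1)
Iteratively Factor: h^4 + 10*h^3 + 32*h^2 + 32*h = (h + 2)*(h^3 + 8*h^2 + 16*h) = (h + 2)*(h + 4)*(h^2 + 4*h) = h*(h + 2)*(h + 4)*(h + 4)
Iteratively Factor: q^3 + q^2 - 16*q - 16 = (q + 4)*(q^2 - 3*q - 4) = (q - 4)*(q + 4)*(q + 1)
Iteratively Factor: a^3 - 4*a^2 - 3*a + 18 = (a + 2)*(a^2 - 6*a + 9) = (a - 3)*(a + 2)*(a - 3)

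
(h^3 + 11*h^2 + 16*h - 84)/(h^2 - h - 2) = (h^2 + 13*h + 42)/(h + 1)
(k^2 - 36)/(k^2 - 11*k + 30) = (k + 6)/(k - 5)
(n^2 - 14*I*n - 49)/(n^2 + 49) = (n - 7*I)/(n + 7*I)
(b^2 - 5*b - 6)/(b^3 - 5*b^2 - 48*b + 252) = (b + 1)/(b^2 + b - 42)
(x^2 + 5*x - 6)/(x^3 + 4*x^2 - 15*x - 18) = (x - 1)/(x^2 - 2*x - 3)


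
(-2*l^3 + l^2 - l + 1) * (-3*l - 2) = 6*l^4 + l^3 + l^2 - l - 2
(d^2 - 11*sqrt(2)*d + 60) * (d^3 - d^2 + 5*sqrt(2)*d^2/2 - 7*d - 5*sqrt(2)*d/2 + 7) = d^5 - 17*sqrt(2)*d^4/2 - d^4 - 2*d^3 + 17*sqrt(2)*d^3/2 + 2*d^2 + 227*sqrt(2)*d^2 - 420*d - 227*sqrt(2)*d + 420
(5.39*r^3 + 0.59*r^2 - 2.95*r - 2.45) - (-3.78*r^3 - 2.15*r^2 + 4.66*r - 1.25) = 9.17*r^3 + 2.74*r^2 - 7.61*r - 1.2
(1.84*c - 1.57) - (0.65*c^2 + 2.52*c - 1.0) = -0.65*c^2 - 0.68*c - 0.57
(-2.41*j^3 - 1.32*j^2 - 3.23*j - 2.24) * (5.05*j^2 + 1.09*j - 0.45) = -12.1705*j^5 - 9.2929*j^4 - 16.6658*j^3 - 14.2387*j^2 - 0.9881*j + 1.008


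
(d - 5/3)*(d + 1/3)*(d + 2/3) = d^3 - 2*d^2/3 - 13*d/9 - 10/27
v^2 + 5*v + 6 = (v + 2)*(v + 3)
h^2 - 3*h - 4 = (h - 4)*(h + 1)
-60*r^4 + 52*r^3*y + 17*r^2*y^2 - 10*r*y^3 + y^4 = (-6*r + y)*(-5*r + y)*(-r + y)*(2*r + y)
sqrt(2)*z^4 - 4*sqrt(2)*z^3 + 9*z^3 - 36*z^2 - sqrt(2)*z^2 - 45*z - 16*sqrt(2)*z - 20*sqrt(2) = (z - 5)*(z + 1)*(z + 4*sqrt(2))*(sqrt(2)*z + 1)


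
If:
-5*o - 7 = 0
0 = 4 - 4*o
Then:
No Solution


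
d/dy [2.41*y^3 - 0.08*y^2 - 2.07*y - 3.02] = 7.23*y^2 - 0.16*y - 2.07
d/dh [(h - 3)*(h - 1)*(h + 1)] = 3*h^2 - 6*h - 1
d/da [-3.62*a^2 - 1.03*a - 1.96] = -7.24*a - 1.03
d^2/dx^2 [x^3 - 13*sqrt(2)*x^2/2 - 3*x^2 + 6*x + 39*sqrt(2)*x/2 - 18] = 6*x - 13*sqrt(2) - 6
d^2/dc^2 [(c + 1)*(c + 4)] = 2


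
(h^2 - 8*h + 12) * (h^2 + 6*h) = h^4 - 2*h^3 - 36*h^2 + 72*h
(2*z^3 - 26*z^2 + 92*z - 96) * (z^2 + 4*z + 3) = 2*z^5 - 18*z^4 - 6*z^3 + 194*z^2 - 108*z - 288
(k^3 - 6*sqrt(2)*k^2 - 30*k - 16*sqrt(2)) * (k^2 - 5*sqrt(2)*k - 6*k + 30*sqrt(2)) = k^5 - 11*sqrt(2)*k^4 - 6*k^4 + 30*k^3 + 66*sqrt(2)*k^3 - 180*k^2 + 134*sqrt(2)*k^2 - 804*sqrt(2)*k + 160*k - 960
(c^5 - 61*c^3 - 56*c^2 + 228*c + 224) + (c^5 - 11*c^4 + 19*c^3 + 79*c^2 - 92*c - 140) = 2*c^5 - 11*c^4 - 42*c^3 + 23*c^2 + 136*c + 84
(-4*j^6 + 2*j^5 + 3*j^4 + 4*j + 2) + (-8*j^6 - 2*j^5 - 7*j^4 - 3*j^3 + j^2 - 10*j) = -12*j^6 - 4*j^4 - 3*j^3 + j^2 - 6*j + 2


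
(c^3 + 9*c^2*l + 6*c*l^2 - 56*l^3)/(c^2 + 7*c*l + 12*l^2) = (c^2 + 5*c*l - 14*l^2)/(c + 3*l)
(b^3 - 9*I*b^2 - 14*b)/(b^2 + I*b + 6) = b*(b - 7*I)/(b + 3*I)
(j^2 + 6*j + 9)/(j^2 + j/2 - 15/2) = 2*(j + 3)/(2*j - 5)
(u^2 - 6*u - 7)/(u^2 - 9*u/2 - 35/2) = 2*(u + 1)/(2*u + 5)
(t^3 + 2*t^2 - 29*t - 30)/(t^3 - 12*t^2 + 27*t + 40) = (t + 6)/(t - 8)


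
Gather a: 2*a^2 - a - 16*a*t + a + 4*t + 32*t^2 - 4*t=2*a^2 - 16*a*t + 32*t^2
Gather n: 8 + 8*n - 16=8*n - 8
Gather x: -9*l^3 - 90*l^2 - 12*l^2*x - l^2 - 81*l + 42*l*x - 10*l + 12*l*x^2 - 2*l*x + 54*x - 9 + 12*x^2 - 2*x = -9*l^3 - 91*l^2 - 91*l + x^2*(12*l + 12) + x*(-12*l^2 + 40*l + 52) - 9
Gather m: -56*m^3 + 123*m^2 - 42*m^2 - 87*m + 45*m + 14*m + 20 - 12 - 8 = -56*m^3 + 81*m^2 - 28*m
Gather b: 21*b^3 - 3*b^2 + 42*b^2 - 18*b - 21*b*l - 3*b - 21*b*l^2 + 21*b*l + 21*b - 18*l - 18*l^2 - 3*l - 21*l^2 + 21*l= 21*b^3 + 39*b^2 - 21*b*l^2 - 39*l^2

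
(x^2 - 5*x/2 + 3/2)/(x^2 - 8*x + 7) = (x - 3/2)/(x - 7)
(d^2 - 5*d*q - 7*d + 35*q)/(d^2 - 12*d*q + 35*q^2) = (7 - d)/(-d + 7*q)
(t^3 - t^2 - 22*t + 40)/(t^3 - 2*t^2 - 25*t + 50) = (t - 4)/(t - 5)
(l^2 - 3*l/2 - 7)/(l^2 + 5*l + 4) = (l^2 - 3*l/2 - 7)/(l^2 + 5*l + 4)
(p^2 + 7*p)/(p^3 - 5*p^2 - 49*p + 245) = p/(p^2 - 12*p + 35)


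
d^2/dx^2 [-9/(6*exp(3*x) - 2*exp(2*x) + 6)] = 9*(-2*(9*exp(x) - 2)^2*exp(2*x) + (27*exp(x) - 4)*(3*exp(3*x) - exp(2*x) + 3))*exp(2*x)/(2*(3*exp(3*x) - exp(2*x) + 3)^3)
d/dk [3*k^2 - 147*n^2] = 6*k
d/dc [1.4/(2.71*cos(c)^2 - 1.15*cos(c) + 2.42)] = (7.588*cos(c) - 1.61)*sin(c)/(2.71*cos(c)^2 - 1.15*cos(c) + 2.42)^2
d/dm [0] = 0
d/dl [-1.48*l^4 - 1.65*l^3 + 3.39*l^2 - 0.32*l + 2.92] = -5.92*l^3 - 4.95*l^2 + 6.78*l - 0.32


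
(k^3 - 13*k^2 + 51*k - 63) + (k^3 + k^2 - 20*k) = 2*k^3 - 12*k^2 + 31*k - 63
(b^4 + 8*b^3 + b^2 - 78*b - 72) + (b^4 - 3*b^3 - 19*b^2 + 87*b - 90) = 2*b^4 + 5*b^3 - 18*b^2 + 9*b - 162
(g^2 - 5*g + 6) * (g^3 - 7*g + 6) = g^5 - 5*g^4 - g^3 + 41*g^2 - 72*g + 36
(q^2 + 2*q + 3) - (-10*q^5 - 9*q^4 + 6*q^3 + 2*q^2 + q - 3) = 10*q^5 + 9*q^4 - 6*q^3 - q^2 + q + 6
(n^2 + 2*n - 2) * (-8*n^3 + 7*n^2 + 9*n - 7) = -8*n^5 - 9*n^4 + 39*n^3 - 3*n^2 - 32*n + 14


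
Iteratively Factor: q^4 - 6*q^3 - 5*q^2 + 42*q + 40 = (q - 4)*(q^3 - 2*q^2 - 13*q - 10) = (q - 5)*(q - 4)*(q^2 + 3*q + 2) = (q - 5)*(q - 4)*(q + 2)*(q + 1)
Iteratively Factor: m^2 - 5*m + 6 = (m - 2)*(m - 3)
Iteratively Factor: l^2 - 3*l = (l)*(l - 3)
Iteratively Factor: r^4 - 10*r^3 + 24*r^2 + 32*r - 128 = (r + 2)*(r^3 - 12*r^2 + 48*r - 64) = (r - 4)*(r + 2)*(r^2 - 8*r + 16) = (r - 4)^2*(r + 2)*(r - 4)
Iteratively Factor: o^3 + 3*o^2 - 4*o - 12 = (o - 2)*(o^2 + 5*o + 6) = (o - 2)*(o + 2)*(o + 3)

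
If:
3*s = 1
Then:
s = 1/3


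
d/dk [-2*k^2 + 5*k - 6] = 5 - 4*k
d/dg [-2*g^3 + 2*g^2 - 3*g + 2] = -6*g^2 + 4*g - 3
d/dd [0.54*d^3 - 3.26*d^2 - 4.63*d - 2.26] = 1.62*d^2 - 6.52*d - 4.63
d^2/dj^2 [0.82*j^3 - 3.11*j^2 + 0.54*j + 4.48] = 4.92*j - 6.22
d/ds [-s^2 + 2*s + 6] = 2 - 2*s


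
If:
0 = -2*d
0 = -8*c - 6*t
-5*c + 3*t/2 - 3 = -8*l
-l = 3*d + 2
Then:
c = -19/7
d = 0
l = -2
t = 76/21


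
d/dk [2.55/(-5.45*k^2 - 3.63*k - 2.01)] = (27.795*k + 9.2565)/(5.45*k^2 + 3.63*k + 2.01)^2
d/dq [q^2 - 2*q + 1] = 2*q - 2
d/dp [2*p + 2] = 2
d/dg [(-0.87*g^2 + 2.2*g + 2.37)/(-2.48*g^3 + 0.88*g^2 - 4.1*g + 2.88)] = (-2.1576*g^4 + 10.912*g^3 + 19.2638*g^2 - 9.1824*g + 16.053)/(6.1504*g^6 - 4.3648*g^5 + 21.1104*g^4 - 21.5008*g^3 + 21.8788*g^2 - 23.616*g + 8.2944)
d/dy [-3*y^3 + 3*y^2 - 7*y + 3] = -9*y^2 + 6*y - 7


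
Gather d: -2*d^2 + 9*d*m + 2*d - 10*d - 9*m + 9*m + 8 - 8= -2*d^2 + d*(9*m - 8)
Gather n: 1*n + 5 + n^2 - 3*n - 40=n^2 - 2*n - 35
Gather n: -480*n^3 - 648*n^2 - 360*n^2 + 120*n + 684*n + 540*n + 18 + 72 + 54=-480*n^3 - 1008*n^2 + 1344*n + 144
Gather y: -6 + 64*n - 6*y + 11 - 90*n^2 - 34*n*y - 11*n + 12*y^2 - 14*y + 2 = -90*n^2 + 53*n + 12*y^2 + y*(-34*n - 20) + 7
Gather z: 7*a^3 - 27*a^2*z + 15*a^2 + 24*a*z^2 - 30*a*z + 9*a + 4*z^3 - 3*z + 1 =7*a^3 + 15*a^2 + 24*a*z^2 + 9*a + 4*z^3 + z*(-27*a^2 - 30*a - 3) + 1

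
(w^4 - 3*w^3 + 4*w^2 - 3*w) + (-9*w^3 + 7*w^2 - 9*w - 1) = w^4 - 12*w^3 + 11*w^2 - 12*w - 1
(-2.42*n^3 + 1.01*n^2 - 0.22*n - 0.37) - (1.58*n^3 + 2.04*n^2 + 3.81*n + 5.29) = -4.0*n^3 - 1.03*n^2 - 4.03*n - 5.66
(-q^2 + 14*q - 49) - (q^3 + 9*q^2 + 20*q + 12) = -q^3 - 10*q^2 - 6*q - 61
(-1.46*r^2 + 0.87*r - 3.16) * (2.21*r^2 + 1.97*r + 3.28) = -3.2266*r^4 - 0.9535*r^3 - 10.0585*r^2 - 3.3716*r - 10.3648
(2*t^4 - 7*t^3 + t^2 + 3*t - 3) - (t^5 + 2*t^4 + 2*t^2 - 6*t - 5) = -t^5 - 7*t^3 - t^2 + 9*t + 2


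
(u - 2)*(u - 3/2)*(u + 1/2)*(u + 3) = u^4 - 31*u^2/4 + 21*u/4 + 9/2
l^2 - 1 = (l - 1)*(l + 1)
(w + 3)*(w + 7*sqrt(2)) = w^2 + 3*w + 7*sqrt(2)*w + 21*sqrt(2)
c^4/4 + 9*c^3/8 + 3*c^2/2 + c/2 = c*(c/4 + 1/2)*(c + 1/2)*(c + 2)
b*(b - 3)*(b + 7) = b^3 + 4*b^2 - 21*b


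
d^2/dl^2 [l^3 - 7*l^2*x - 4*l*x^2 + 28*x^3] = 6*l - 14*x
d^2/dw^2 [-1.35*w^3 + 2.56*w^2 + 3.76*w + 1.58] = 5.12 - 8.1*w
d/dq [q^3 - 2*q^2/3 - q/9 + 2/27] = 3*q^2 - 4*q/3 - 1/9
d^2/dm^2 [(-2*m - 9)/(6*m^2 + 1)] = 36*(-4*m^3 - 54*m^2 + 2*m + 3)/(216*m^6 + 108*m^4 + 18*m^2 + 1)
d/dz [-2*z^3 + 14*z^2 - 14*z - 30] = -6*z^2 + 28*z - 14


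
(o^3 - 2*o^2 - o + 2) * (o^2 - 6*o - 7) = o^5 - 8*o^4 + 4*o^3 + 22*o^2 - 5*o - 14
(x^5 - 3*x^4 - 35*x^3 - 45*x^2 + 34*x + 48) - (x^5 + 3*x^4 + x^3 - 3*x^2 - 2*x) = -6*x^4 - 36*x^3 - 42*x^2 + 36*x + 48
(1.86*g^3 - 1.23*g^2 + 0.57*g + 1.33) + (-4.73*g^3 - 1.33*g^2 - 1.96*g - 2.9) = -2.87*g^3 - 2.56*g^2 - 1.39*g - 1.57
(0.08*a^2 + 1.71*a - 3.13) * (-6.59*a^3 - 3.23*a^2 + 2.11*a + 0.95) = -0.5272*a^5 - 11.5273*a^4 + 15.2722*a^3 + 13.794*a^2 - 4.9798*a - 2.9735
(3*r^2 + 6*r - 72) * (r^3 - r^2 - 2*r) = 3*r^5 + 3*r^4 - 84*r^3 + 60*r^2 + 144*r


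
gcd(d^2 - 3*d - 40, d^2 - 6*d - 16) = d - 8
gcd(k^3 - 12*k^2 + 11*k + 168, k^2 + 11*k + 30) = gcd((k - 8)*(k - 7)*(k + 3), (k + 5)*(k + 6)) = 1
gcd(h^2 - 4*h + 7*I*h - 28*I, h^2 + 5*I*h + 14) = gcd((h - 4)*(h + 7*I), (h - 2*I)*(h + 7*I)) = h + 7*I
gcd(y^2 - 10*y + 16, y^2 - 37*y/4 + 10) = y - 8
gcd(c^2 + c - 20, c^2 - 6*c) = 1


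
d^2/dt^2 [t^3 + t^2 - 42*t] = 6*t + 2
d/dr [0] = 0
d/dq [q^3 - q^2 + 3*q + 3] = 3*q^2 - 2*q + 3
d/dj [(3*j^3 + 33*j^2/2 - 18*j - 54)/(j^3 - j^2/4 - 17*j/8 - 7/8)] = 12*(-92*j^4 + 124*j^3 + 611*j^2 - 298*j - 528)/(64*j^6 - 32*j^5 - 268*j^4 - 44*j^3 + 317*j^2 + 238*j + 49)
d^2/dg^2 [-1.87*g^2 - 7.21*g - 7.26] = -3.74000000000000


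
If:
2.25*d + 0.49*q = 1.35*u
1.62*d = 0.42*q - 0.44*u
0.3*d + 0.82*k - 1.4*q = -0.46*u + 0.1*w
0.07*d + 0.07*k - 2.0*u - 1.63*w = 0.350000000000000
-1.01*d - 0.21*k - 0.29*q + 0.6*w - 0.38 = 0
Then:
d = -0.05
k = -0.65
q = -0.49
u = -0.27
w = 0.08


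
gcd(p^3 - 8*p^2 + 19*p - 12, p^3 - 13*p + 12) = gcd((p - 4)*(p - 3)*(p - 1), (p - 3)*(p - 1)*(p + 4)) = p^2 - 4*p + 3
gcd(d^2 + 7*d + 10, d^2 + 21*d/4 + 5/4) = d + 5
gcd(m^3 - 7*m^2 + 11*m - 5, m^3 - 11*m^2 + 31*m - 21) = m - 1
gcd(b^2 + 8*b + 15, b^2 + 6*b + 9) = b + 3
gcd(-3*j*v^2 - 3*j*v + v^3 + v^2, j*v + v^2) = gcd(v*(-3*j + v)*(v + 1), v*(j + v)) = v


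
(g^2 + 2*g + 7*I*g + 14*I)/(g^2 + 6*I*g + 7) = (g + 2)/(g - I)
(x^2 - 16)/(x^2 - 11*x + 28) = (x + 4)/(x - 7)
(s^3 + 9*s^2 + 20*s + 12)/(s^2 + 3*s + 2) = s + 6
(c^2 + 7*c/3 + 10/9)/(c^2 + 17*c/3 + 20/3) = (c + 2/3)/(c + 4)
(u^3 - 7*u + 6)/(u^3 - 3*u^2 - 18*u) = (u^2 - 3*u + 2)/(u*(u - 6))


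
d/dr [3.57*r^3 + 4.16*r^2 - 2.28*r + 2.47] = 10.71*r^2 + 8.32*r - 2.28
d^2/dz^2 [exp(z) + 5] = exp(z)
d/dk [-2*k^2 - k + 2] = -4*k - 1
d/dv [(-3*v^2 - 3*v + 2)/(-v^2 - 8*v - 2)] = (21*v^2 + 16*v + 22)/(v^4 + 16*v^3 + 68*v^2 + 32*v + 4)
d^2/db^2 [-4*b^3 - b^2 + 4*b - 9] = -24*b - 2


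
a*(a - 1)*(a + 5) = a^3 + 4*a^2 - 5*a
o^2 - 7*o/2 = o*(o - 7/2)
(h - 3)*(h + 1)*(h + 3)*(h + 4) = h^4 + 5*h^3 - 5*h^2 - 45*h - 36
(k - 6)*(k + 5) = k^2 - k - 30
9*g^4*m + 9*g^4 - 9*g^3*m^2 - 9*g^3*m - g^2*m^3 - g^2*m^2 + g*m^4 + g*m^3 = (-3*g + m)*(-g + m)*(3*g + m)*(g*m + g)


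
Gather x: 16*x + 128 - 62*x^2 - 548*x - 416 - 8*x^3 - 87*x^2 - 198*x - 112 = -8*x^3 - 149*x^2 - 730*x - 400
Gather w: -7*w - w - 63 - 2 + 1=-8*w - 64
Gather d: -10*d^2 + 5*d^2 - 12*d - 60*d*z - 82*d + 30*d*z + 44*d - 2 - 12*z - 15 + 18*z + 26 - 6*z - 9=-5*d^2 + d*(-30*z - 50)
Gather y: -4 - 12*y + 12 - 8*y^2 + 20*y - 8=-8*y^2 + 8*y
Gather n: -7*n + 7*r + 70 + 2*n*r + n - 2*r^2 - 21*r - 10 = n*(2*r - 6) - 2*r^2 - 14*r + 60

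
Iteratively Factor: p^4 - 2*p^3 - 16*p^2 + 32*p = (p + 4)*(p^3 - 6*p^2 + 8*p) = p*(p + 4)*(p^2 - 6*p + 8) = p*(p - 2)*(p + 4)*(p - 4)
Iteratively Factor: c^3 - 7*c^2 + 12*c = (c - 4)*(c^2 - 3*c) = c*(c - 4)*(c - 3)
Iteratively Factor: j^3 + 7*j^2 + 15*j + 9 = (j + 3)*(j^2 + 4*j + 3) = (j + 3)^2*(j + 1)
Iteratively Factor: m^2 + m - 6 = (m + 3)*(m - 2)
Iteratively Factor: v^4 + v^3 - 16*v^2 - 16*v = (v + 1)*(v^3 - 16*v) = (v + 1)*(v + 4)*(v^2 - 4*v) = v*(v + 1)*(v + 4)*(v - 4)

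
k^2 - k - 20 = (k - 5)*(k + 4)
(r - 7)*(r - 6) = r^2 - 13*r + 42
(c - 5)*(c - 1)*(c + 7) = c^3 + c^2 - 37*c + 35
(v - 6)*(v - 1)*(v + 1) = v^3 - 6*v^2 - v + 6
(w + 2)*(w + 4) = w^2 + 6*w + 8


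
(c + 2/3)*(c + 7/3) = c^2 + 3*c + 14/9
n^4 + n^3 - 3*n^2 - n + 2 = (n - 1)^2*(n + 1)*(n + 2)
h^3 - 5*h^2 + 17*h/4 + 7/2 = (h - 7/2)*(h - 2)*(h + 1/2)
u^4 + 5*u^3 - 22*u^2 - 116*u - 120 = (u - 5)*(u + 2)^2*(u + 6)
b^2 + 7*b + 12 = (b + 3)*(b + 4)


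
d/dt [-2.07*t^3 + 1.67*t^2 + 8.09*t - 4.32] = -6.21*t^2 + 3.34*t + 8.09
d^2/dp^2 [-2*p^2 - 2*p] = -4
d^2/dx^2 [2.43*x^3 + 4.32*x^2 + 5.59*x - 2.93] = 14.58*x + 8.64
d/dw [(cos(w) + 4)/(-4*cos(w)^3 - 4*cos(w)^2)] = (2*sin(w)^2 - 13*cos(w) - 10)*sin(w)/(4*(cos(w) + 1)^2*cos(w)^3)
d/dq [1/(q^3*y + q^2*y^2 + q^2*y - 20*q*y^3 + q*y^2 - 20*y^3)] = (-3*q^2 - 2*q*y - 2*q + 20*y^2 - y)/(y*(q^3 + q^2*y + q^2 - 20*q*y^2 + q*y - 20*y^2)^2)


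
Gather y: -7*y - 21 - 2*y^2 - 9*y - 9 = -2*y^2 - 16*y - 30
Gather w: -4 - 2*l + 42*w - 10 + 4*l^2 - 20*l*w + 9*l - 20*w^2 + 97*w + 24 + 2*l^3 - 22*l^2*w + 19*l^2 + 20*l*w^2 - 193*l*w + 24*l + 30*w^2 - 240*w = 2*l^3 + 23*l^2 + 31*l + w^2*(20*l + 10) + w*(-22*l^2 - 213*l - 101) + 10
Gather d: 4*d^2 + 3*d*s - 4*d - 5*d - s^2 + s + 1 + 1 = 4*d^2 + d*(3*s - 9) - s^2 + s + 2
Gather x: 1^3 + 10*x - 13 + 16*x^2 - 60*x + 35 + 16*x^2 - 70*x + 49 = 32*x^2 - 120*x + 72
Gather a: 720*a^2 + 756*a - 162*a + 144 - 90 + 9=720*a^2 + 594*a + 63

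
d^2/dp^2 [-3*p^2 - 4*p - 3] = -6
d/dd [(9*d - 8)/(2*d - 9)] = -65/(2*d - 9)^2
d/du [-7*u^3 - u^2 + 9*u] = -21*u^2 - 2*u + 9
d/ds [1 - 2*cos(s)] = 2*sin(s)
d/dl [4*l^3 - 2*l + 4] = 12*l^2 - 2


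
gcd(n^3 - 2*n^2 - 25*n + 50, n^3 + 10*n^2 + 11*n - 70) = n^2 + 3*n - 10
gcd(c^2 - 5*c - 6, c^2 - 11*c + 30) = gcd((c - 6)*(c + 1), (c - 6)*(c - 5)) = c - 6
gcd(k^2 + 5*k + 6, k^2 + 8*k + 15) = k + 3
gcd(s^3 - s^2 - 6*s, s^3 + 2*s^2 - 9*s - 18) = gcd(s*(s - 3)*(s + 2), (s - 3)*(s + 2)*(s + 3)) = s^2 - s - 6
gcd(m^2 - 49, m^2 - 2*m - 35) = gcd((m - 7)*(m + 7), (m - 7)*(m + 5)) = m - 7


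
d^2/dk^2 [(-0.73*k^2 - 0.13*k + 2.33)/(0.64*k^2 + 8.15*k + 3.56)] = (7.508864*k^3 + 15.7056*k^2 + 74.696832*k + 287.95169)/(0.262144*k^6 + 10.01472*k^5 + 131.905728*k^4 + 652.757135*k^3 + 733.725612*k^2 + 309.86952*k + 45.118016)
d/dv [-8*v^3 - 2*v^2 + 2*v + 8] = -24*v^2 - 4*v + 2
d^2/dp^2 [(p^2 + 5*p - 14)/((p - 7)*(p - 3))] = 10*(3*p^3 - 21*p^2 + 21*p + 77)/(p^6 - 30*p^5 + 363*p^4 - 2260*p^3 + 7623*p^2 - 13230*p + 9261)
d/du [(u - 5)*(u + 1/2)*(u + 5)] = 3*u^2 + u - 25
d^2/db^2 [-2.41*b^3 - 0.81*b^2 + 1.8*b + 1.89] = -14.46*b - 1.62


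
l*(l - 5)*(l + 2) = l^3 - 3*l^2 - 10*l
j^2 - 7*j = j*(j - 7)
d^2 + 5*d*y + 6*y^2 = (d + 2*y)*(d + 3*y)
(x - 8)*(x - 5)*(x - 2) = x^3 - 15*x^2 + 66*x - 80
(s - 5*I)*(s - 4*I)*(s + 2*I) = s^3 - 7*I*s^2 - 2*s - 40*I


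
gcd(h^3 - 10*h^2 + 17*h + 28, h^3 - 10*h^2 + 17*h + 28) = h^3 - 10*h^2 + 17*h + 28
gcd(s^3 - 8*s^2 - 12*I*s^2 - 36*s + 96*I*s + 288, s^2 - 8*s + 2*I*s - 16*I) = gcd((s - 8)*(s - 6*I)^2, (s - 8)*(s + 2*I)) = s - 8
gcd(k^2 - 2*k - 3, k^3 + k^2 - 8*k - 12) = k - 3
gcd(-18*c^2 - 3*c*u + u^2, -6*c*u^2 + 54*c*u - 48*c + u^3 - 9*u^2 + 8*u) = -6*c + u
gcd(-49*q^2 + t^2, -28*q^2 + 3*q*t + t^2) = 7*q + t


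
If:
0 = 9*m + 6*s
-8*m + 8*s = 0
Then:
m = 0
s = 0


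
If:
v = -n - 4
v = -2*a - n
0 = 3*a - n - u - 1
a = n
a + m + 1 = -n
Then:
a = 2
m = -5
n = 2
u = 3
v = -6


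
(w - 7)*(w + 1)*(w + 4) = w^3 - 2*w^2 - 31*w - 28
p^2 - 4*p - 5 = (p - 5)*(p + 1)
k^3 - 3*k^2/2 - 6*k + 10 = (k - 2)^2*(k + 5/2)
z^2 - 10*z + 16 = (z - 8)*(z - 2)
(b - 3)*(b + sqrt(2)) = b^2 - 3*b + sqrt(2)*b - 3*sqrt(2)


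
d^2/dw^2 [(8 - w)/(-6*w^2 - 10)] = 3*(12*w^2*(w - 8) + (8 - 3*w)*(3*w^2 + 5))/(3*w^2 + 5)^3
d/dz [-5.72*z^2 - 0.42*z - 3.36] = -11.44*z - 0.42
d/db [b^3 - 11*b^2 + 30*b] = 3*b^2 - 22*b + 30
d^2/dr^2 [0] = 0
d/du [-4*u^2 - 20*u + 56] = -8*u - 20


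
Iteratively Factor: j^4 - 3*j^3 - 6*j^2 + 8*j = (j + 2)*(j^3 - 5*j^2 + 4*j) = (j - 4)*(j + 2)*(j^2 - j) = j*(j - 4)*(j + 2)*(j - 1)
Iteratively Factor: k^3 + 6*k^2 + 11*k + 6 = (k + 3)*(k^2 + 3*k + 2) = (k + 1)*(k + 3)*(k + 2)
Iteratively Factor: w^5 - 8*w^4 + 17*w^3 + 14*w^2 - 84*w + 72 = (w - 3)*(w^4 - 5*w^3 + 2*w^2 + 20*w - 24) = (w - 3)*(w - 2)*(w^3 - 3*w^2 - 4*w + 12) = (w - 3)^2*(w - 2)*(w^2 - 4) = (w - 3)^2*(w - 2)*(w + 2)*(w - 2)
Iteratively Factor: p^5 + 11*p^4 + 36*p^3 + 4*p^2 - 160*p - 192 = (p + 2)*(p^4 + 9*p^3 + 18*p^2 - 32*p - 96) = (p + 2)*(p + 3)*(p^3 + 6*p^2 - 32) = (p - 2)*(p + 2)*(p + 3)*(p^2 + 8*p + 16) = (p - 2)*(p + 2)*(p + 3)*(p + 4)*(p + 4)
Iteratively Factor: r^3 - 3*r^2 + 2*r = (r - 2)*(r^2 - r) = r*(r - 2)*(r - 1)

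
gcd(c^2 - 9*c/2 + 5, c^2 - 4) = c - 2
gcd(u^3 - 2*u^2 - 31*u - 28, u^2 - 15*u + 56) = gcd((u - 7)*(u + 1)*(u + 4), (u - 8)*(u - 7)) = u - 7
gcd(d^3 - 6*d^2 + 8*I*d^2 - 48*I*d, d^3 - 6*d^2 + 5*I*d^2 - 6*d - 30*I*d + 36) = d - 6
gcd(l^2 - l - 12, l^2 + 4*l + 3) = l + 3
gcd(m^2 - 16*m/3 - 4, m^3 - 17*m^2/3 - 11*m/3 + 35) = 1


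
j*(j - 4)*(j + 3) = j^3 - j^2 - 12*j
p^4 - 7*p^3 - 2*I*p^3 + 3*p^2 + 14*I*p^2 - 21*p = p*(p - 7)*(p - 3*I)*(p + I)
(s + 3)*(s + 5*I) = s^2 + 3*s + 5*I*s + 15*I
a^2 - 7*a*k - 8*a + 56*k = (a - 8)*(a - 7*k)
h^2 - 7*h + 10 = (h - 5)*(h - 2)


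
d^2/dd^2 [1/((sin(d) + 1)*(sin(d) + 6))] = (-4*sin(d)^3 - 17*sin(d)^2 - 2*sin(d) + 86)/((sin(d) + 1)^2*(sin(d) + 6)^3)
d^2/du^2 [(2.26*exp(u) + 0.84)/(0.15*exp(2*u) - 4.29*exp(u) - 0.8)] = (0.05085*exp(4*u) + 1.52991*exp(3*u) + 0.0055799999999806*exp(2*u) + 8.106324*exp(u) - 1.43648)*exp(u)/(0.003375*exp(6*u) - 0.289575*exp(5*u) + 8.227845*exp(4*u) - 75.864789*exp(3*u) - 43.88184*exp(2*u) - 8.2368*exp(u) - 0.512)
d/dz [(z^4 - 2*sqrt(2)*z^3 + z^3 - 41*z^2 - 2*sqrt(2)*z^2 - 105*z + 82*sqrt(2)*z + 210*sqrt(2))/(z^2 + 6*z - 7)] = (2*z^5 - 2*sqrt(2)*z^4 + 19*z^4 - 24*sqrt(2)*z^3 - 16*z^3 - 162*z^2 - 52*sqrt(2)*z^2 - 392*sqrt(2)*z + 574*z - 1834*sqrt(2) + 735)/(z^4 + 12*z^3 + 22*z^2 - 84*z + 49)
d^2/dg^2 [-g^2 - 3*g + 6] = -2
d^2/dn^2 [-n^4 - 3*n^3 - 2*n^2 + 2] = -12*n^2 - 18*n - 4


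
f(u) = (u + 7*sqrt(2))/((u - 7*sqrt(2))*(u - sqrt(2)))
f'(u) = 1/((u - 7*sqrt(2))*(u - sqrt(2))) - (u + 7*sqrt(2))/((u - 7*sqrt(2))*(u - sqrt(2))^2) - (u + 7*sqrt(2))/((u - 7*sqrt(2))^2*(u - sqrt(2))) = (-u^2 - 14*sqrt(2)*u + 126)/(u^4 - 16*sqrt(2)*u^3 + 156*u^2 - 224*sqrt(2)*u + 196)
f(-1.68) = 0.23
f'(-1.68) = 0.12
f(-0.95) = 0.35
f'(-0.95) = 0.22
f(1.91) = -2.98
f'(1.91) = 5.39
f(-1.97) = 0.20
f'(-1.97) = 0.10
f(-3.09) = 0.12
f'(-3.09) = 0.05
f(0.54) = 1.28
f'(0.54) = 1.72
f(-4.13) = 0.07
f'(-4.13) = 0.03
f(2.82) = -1.28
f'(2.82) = 0.63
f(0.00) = 0.71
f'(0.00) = 0.64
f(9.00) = -2.77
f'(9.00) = -2.86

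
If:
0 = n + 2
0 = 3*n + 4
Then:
No Solution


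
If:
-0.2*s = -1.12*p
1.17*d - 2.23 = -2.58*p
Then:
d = 1.90598290598291 - 0.393772893772894*s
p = 0.178571428571429*s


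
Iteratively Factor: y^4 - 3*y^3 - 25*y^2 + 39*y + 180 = (y - 4)*(y^3 + y^2 - 21*y - 45) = (y - 4)*(y + 3)*(y^2 - 2*y - 15) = (y - 5)*(y - 4)*(y + 3)*(y + 3)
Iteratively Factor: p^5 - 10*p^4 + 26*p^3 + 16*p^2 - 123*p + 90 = (p - 5)*(p^4 - 5*p^3 + p^2 + 21*p - 18) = (p - 5)*(p - 3)*(p^3 - 2*p^2 - 5*p + 6) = (p - 5)*(p - 3)^2*(p^2 + p - 2) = (p - 5)*(p - 3)^2*(p - 1)*(p + 2)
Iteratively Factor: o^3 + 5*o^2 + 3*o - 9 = (o + 3)*(o^2 + 2*o - 3) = (o - 1)*(o + 3)*(o + 3)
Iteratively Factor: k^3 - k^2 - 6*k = (k + 2)*(k^2 - 3*k) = (k - 3)*(k + 2)*(k)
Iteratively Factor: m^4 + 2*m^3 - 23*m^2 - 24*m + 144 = (m - 3)*(m^3 + 5*m^2 - 8*m - 48) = (m - 3)*(m + 4)*(m^2 + m - 12) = (m - 3)^2*(m + 4)*(m + 4)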